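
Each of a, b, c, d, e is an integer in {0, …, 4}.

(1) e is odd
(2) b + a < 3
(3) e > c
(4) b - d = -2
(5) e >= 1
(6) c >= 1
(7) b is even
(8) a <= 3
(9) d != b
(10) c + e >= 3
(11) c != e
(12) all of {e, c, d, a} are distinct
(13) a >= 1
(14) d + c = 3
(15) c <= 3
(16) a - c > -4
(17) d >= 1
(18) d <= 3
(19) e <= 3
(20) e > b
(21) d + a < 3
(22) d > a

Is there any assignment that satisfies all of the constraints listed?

Constraints 5, 6, 8, 13, 15, 17, 18, and 19 confine each of e, c, d, a to the 3 values {1, …, 3}.
Constraint 12 requires all 4 of them to be distinct, but only 3 values are available — impossible by the pigeonhole principle.

Unsatisfiable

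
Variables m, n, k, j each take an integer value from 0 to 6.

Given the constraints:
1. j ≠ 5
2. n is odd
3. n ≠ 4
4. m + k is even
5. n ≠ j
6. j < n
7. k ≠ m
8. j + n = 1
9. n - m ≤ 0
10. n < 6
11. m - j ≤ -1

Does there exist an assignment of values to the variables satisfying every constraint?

Unsatisfiable

Constraints 6, 9, and 11 give j < n, n ≤ m, m < j. Chaining: j < n ≤ m < j, which forces j < j — impossible.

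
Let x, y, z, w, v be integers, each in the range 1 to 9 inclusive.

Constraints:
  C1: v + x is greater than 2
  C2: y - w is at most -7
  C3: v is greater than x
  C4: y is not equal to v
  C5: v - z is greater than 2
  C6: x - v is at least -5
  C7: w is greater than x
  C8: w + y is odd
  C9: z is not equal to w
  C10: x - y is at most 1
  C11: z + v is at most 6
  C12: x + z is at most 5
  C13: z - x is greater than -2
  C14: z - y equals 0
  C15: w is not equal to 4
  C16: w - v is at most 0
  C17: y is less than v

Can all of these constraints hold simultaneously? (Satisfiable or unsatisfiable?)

Constraints 2, 6, 10, and 16 give x − v ≥ -5, v − w ≥ 0, w − y ≥ 7, y − x ≥ -1.
Adding all 4 inequalities: the left sides telescope to 0, and the right sides sum to (-5) + 0 + 7 + (-1) = 1. So 0 ≥ 1, which is false.

Unsatisfiable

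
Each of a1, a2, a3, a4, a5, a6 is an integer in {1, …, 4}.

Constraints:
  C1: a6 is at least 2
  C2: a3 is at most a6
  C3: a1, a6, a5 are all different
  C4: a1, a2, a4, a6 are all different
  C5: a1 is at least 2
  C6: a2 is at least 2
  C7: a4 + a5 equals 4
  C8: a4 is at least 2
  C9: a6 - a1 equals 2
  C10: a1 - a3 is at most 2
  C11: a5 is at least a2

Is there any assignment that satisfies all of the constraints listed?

Unsatisfiable

Constraints 1, 5, 6, and 8 confine each of a1, a2, a4, a6 to the 3 values {2, …, 4} (the domain already gives each ≤ 4).
Constraint 4 requires all 4 of them to be distinct, but only 3 values are available — impossible by the pigeonhole principle.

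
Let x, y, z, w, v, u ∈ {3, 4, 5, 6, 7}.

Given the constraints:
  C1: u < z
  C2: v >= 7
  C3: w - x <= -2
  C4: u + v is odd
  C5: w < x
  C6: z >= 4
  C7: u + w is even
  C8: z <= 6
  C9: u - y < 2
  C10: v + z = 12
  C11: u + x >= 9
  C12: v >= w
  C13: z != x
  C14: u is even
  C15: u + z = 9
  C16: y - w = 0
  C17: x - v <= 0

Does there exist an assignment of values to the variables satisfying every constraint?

Try x = 6, y = 4, z = 5, w = 4, v = 7, u = 4.
Check constraint 3: w - x = -2; constraint 9: u - y = 0; constraint 10: v + z = 12. The remaining constraints are straightforward to verify.

Satisfiable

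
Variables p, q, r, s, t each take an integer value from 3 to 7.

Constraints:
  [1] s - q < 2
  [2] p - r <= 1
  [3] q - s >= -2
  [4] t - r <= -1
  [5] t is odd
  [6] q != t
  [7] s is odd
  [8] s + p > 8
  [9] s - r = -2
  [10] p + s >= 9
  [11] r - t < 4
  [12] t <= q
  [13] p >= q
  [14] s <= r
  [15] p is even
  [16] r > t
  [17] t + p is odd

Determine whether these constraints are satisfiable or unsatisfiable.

Satisfiable

Try p = 6, q = 6, r = 7, s = 5, t = 5.
Check constraint 1: s - q = -1; constraint 2: p - r = -1. The remaining constraints are straightforward to verify.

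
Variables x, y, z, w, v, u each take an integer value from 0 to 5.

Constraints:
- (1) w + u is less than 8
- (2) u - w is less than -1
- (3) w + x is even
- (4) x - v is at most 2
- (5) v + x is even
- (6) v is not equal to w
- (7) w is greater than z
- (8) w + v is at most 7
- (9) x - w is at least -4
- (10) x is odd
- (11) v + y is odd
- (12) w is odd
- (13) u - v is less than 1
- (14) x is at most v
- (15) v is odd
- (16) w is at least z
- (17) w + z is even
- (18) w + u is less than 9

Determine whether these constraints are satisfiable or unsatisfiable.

The assignment x = 1, y = 2, z = 1, w = 5, v = 1, u = 1 works:
  constraint 1 holds since w + u = 6.
  constraint 2 holds since u - w = -4.
  constraint 4 holds since x - v = 0.
The rest check out directly.

Satisfiable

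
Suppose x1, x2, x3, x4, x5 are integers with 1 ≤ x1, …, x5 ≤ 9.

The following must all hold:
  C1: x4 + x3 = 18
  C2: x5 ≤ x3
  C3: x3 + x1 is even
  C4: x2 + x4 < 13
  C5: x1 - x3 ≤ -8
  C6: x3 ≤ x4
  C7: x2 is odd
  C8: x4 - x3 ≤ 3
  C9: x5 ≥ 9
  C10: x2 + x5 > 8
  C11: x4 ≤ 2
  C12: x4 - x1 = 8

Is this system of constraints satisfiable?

Unsatisfiable

From constraints 2 and 9: x3 ≥ x5 and x5 ≥ 9, so x3 ≥ 9. From constraints 6 and 11: x3 ≤ x4 and x4 ≤ 2, so x3 ≤ 2. But 2 < 9, so no value of x3 works.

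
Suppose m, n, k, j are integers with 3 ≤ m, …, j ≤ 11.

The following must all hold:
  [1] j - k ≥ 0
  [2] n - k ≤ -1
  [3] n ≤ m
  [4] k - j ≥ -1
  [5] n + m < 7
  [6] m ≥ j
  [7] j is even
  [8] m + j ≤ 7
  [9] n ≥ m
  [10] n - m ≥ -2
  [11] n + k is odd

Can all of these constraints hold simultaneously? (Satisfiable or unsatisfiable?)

Constraints 1, 2, 6, and 9 give k ≤ j, j ≤ m, m ≤ n, n < k. Chaining: k ≤ j ≤ m ≤ n < k, which forces k < k — impossible.

Unsatisfiable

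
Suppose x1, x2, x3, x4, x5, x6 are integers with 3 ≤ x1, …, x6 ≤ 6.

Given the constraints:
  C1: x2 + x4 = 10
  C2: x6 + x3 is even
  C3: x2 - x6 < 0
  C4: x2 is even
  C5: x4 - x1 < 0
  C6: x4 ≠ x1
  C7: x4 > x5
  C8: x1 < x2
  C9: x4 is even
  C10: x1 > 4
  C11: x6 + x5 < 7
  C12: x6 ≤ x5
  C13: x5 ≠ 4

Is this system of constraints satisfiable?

Unsatisfiable

Constraints 3, 5, 7, 8, and 12 give x4 < x1, x1 < x2, x2 < x6, x6 ≤ x5, x5 < x4. Chaining: x4 < x1 < x2 < x6 ≤ x5 < x4, which forces x4 < x4 — impossible.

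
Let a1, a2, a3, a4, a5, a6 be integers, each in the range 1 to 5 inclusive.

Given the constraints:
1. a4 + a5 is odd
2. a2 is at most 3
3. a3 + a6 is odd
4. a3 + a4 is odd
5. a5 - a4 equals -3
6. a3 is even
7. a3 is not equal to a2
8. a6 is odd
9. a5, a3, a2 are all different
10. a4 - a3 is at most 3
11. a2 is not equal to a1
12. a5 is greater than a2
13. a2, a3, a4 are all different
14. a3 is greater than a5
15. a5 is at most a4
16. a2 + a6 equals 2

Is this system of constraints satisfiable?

Satisfiable

Try a1 = 5, a2 = 1, a3 = 4, a4 = 5, a5 = 2, a6 = 1.
Check constraint 5: a5 - a4 = -3; constraint 10: a4 - a3 = 1; constraint 16: a2 + a6 = 2. The remaining constraints are straightforward to verify.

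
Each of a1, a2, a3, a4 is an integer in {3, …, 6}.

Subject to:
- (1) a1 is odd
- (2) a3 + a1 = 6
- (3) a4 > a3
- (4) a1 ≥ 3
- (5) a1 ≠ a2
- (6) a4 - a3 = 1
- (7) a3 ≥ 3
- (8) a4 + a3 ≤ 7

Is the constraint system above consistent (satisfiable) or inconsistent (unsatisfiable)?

The assignment a1 = 3, a2 = 6, a3 = 3, a4 = 4 works:
  constraint 2 holds since a3 + a1 = 6.
  constraint 6 holds since a4 - a3 = 1.
  constraint 8 holds since a4 + a3 = 7.
The rest check out directly.

Satisfiable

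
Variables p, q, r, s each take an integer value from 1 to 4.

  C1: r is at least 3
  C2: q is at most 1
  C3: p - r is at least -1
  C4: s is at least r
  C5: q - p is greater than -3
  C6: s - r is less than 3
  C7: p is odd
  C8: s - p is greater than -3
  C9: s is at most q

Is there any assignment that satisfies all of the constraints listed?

Unsatisfiable

From constraints 1 and 4: s ≥ r and r ≥ 3, so s ≥ 3. From constraints 2 and 9: s ≤ q and q ≤ 1, so s ≤ 1. But 1 < 3, so no value of s works.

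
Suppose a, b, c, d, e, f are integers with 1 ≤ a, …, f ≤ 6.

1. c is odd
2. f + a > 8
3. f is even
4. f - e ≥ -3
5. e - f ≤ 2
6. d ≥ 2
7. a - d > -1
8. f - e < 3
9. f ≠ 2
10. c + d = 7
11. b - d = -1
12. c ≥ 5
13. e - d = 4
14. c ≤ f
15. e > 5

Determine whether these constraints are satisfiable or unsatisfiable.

Satisfiable

Try a = 4, b = 1, c = 5, d = 2, e = 6, f = 6.
Check constraint 2: f + a = 10; constraint 4: f - e = 0. The remaining constraints are straightforward to verify.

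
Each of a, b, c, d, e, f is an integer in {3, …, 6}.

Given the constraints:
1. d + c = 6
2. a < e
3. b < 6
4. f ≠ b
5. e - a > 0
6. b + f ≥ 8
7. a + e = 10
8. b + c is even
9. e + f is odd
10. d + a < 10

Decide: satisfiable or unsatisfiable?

Satisfiable

The assignment a = 4, b = 5, c = 3, d = 3, e = 6, f = 3 works:
  constraint 1 holds since d + c = 6.
  constraint 5 holds since e - a = 2.
The rest check out directly.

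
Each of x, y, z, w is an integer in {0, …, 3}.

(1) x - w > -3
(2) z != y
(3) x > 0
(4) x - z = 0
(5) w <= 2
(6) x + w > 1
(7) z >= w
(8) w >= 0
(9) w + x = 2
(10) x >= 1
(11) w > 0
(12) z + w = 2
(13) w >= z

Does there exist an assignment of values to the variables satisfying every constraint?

Satisfiable

The assignment x = 1, y = 2, z = 1, w = 1 works:
  constraint 1 holds since x - w = 0.
  constraint 4 holds since x - z = 0.
  constraint 6 holds since x + w = 2.
The rest check out directly.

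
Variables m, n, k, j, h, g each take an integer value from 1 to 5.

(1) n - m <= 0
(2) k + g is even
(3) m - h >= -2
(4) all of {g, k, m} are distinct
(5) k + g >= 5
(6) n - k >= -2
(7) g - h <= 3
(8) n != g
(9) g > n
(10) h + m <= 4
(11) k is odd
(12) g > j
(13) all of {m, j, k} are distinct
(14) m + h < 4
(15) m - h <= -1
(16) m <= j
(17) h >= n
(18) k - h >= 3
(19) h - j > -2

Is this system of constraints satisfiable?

Unsatisfiable

Constraints 1, 6, 15, and 18 give k − h ≥ 3, h − m ≥ 1, m − n ≥ 0, n − k ≥ -2.
Adding all 4 inequalities: the left sides telescope to 0, and the right sides sum to 3 + 1 + 0 + (-2) = 2. So 0 ≥ 2, which is false.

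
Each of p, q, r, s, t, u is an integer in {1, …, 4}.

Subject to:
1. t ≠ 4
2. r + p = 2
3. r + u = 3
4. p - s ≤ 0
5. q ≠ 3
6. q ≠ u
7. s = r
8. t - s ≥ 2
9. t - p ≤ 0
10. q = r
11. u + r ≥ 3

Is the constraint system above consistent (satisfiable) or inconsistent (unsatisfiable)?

Unsatisfiable

Constraints 4, 8, and 9 give s − p ≥ 0, p − t ≥ 0, t − s ≥ 2.
Adding all 3 inequalities: the left sides telescope to 0, and the right sides sum to 0 + 0 + 2 = 2. So 0 ≥ 2, which is false.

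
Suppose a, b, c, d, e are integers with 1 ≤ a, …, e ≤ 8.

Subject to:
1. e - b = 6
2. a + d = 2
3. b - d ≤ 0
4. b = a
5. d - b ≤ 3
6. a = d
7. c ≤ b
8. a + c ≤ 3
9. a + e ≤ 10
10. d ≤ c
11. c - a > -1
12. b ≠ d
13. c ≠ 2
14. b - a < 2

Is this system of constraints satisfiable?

Unsatisfiable

From constraints 4 and 6, b = a = d, so b = d. But constraint 12 says b ≠ d. Contradiction.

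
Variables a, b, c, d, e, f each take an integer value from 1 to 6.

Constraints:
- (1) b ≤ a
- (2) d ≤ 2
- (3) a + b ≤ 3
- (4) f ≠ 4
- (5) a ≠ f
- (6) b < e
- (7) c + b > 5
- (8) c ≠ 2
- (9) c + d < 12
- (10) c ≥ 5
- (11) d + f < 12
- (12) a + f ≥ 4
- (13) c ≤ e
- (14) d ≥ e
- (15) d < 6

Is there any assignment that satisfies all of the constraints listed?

From constraints 10 and 13: e ≥ c and c ≥ 5, so e ≥ 5. From constraints 2 and 14: e ≤ d and d ≤ 2, so e ≤ 2. But 2 < 5, so no value of e works.

Unsatisfiable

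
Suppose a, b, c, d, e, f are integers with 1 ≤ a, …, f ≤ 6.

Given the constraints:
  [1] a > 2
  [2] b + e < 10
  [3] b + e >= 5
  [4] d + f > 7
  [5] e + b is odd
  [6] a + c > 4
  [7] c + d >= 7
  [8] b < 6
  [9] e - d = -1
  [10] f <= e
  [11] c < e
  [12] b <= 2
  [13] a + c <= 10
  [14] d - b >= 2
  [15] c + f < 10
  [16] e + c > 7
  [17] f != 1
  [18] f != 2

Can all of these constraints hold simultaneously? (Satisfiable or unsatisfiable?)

One satisfying assignment is a = 3, b = 2, c = 4, d = 6, e = 5, f = 4.
For the less obvious constraints — constraint 2: b + e = 7; constraint 3: b + e = 7 — and the others hold by inspection.

Satisfiable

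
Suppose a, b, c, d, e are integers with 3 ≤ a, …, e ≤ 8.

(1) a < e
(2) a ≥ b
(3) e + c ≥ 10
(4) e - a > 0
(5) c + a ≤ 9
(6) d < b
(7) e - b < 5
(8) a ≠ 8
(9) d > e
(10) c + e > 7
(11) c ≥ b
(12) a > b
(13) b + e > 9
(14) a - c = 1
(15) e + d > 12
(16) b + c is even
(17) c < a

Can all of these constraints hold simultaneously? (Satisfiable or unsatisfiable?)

Unsatisfiable

Constraints 4, 6, 9, 11, and 17 give a < e, e < d, d < b, b ≤ c, c < a. Chaining: a < e < d < b ≤ c < a, which forces a < a — impossible.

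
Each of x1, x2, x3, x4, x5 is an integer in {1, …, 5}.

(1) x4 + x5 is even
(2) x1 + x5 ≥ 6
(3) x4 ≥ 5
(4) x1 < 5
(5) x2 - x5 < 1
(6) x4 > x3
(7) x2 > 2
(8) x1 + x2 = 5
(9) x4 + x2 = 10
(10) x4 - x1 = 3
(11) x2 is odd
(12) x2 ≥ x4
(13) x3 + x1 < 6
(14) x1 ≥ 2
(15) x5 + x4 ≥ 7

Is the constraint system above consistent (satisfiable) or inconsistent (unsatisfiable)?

From constraint 14: x1 ≥ 2. From constraints 3 and 12: x2 ≥ x4 ≥ 5. Hence x1 + x2 ≥ 7. But constraint 8 requires x1 + x2 = 5, and 5 < 7. Contradiction.

Unsatisfiable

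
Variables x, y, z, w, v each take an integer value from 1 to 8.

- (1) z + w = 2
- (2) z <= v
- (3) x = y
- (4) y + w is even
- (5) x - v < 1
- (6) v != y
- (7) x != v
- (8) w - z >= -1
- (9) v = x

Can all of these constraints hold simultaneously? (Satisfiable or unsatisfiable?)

Unsatisfiable

From constraints 3 and 9, v = x = y, so v = y. But constraint 6 says v ≠ y. Contradiction.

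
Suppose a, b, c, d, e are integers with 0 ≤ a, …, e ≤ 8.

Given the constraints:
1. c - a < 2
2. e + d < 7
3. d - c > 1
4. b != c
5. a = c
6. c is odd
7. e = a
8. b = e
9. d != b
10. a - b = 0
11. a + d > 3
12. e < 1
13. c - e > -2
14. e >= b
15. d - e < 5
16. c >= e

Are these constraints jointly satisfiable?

Unsatisfiable

From constraints 5, 7, and 8, b = e = a = c, so b = c. But constraint 4 says b ≠ c. Contradiction.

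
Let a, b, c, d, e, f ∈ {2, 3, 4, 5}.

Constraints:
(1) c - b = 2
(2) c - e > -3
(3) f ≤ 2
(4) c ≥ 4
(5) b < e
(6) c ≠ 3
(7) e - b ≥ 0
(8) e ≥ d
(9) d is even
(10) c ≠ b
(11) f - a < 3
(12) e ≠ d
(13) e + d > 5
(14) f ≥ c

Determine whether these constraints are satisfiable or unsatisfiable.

From constraint 4: c ≥ 4. From constraints 3 and 14: c ≤ f and f ≤ 2, so c ≤ 2. But 2 < 4, so no value of c works.

Unsatisfiable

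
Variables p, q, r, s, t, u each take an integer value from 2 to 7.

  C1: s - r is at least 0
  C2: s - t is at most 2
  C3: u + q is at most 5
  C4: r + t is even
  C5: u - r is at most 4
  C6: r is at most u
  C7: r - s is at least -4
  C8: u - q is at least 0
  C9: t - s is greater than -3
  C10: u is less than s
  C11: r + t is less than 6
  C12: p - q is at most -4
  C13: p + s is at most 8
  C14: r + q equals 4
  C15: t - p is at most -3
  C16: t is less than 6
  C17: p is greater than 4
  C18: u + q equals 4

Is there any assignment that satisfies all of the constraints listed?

Unsatisfiable

Constraints 1, 2, 5, 8, 12, and 15 give r − u ≥ -4, u − q ≥ 0, q − p ≥ 4, p − t ≥ 3, t − s ≥ -2, s − r ≥ 0.
Adding all 6 inequalities: the left sides telescope to 0, and the right sides sum to (-4) + 0 + 4 + 3 + (-2) + 0 = 1. So 0 ≥ 1, which is false.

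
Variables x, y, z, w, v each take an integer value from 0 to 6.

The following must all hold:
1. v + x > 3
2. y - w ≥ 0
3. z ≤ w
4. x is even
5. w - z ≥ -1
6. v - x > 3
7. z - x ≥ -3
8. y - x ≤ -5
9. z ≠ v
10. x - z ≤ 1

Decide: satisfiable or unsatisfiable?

Unsatisfiable

Constraints 2, 5, 7, and 8 give w − z ≥ -1, z − x ≥ -3, x − y ≥ 5, y − w ≥ 0.
Adding all 4 inequalities: the left sides telescope to 0, and the right sides sum to (-1) + (-3) + 5 + 0 = 1. So 0 ≥ 1, which is false.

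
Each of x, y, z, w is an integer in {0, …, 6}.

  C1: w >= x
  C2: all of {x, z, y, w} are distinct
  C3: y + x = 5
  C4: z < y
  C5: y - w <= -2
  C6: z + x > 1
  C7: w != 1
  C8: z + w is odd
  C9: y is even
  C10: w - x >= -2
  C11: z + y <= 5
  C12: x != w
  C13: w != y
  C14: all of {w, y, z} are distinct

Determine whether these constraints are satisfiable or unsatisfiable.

Take x = 3, y = 2, z = 1, w = 4. Then constraint 3: y + x = 5; constraint 5: y - w = -2; constraint 6: z + x = 4, and every other listed constraint is also met.

Satisfiable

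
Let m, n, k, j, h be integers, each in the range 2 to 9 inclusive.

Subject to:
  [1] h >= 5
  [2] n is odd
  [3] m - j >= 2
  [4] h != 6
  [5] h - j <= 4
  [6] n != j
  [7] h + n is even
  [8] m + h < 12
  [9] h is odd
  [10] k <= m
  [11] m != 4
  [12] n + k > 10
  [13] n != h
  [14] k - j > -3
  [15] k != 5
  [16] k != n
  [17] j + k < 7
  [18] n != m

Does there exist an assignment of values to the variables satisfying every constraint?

Satisfiable

Take m = 6, n = 9, k = 2, j = 3, h = 5. Then constraint 3: m - j = 3; constraint 5: h - j = 2; constraint 8: m + h = 11, and every other listed constraint is also met.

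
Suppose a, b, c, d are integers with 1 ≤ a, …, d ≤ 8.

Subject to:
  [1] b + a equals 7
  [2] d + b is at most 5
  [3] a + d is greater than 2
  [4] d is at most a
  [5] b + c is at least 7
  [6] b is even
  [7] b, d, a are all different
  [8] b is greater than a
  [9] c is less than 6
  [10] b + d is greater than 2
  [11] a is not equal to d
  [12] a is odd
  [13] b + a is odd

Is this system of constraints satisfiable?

Setting (a, b, c, d) = (3, 4, 4, 1) satisfies everything: constraint 1: b + a = 7; constraint 2: d + b = 5; constraint 3: a + d = 4, and the others follow.

Satisfiable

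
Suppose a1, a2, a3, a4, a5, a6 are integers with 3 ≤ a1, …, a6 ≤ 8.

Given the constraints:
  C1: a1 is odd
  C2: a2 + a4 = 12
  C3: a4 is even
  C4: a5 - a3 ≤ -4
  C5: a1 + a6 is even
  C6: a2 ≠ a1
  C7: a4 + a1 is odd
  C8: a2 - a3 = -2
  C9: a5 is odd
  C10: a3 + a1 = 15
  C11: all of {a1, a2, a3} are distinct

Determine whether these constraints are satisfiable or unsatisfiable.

Satisfiable

One satisfying assignment is a1 = 7, a2 = 6, a3 = 8, a4 = 6, a5 = 3, a6 = 3.
For the less obvious constraints — constraint 2: a2 + a4 = 12; constraint 4: a5 - a3 = -5; constraint 8: a2 - a3 = -2 — and the others hold by inspection.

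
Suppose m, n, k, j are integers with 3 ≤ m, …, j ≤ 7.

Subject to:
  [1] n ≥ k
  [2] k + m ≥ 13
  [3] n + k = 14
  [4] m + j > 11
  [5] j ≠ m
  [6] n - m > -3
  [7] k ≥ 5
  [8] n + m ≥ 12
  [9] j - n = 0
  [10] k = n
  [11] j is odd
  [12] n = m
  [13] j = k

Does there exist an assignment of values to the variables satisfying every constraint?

Unsatisfiable

From constraints 10, 12, and 13, j = k = n = m, so j = m. But constraint 5 says j ≠ m. Contradiction.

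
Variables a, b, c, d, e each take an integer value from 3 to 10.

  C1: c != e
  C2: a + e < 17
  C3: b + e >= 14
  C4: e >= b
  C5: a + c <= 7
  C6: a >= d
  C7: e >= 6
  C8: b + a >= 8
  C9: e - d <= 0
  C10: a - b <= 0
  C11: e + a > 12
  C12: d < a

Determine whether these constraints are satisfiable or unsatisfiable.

Constraints 4, 9, 10, and 12 give d < a, a ≤ b, b ≤ e, e ≤ d. Chaining: d < a ≤ b ≤ e ≤ d, which forces d < d — impossible.

Unsatisfiable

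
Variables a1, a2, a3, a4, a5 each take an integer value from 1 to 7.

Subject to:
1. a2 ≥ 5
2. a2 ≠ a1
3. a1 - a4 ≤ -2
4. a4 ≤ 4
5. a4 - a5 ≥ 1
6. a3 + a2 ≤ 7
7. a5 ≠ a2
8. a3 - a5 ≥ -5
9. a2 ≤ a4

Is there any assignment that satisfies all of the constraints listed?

Unsatisfiable

From constraints 1 and 9: a4 ≥ a2 and a2 ≥ 5, so a4 ≥ 5. From constraint 4: a4 ≤ 4. But 4 < 5, so no value of a4 works.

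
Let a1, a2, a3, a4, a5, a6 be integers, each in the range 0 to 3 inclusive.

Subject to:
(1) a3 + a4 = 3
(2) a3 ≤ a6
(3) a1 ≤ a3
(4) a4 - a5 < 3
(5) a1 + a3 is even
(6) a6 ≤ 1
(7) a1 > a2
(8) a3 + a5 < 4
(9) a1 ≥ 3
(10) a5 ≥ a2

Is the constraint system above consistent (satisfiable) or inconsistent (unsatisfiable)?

Unsatisfiable

From constraints 3 and 9: a3 ≥ a1 and a1 ≥ 3, so a3 ≥ 3. From constraints 2 and 6: a3 ≤ a6 and a6 ≤ 1, so a3 ≤ 1. But 1 < 3, so no value of a3 works.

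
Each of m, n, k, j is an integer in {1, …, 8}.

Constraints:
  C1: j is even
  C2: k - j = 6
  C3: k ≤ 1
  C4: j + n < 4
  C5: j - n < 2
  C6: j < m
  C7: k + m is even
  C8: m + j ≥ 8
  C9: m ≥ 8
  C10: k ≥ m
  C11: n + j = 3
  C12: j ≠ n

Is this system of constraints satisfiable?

From constraint 9: m ≥ 8. From constraints 3 and 10: m ≤ k and k ≤ 1, so m ≤ 1. But 1 < 8, so no value of m works.

Unsatisfiable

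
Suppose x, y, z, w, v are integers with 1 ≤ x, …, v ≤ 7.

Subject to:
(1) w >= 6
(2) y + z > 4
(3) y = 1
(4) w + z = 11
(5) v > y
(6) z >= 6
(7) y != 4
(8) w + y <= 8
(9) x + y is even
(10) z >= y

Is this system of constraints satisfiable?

From constraint 1: w ≥ 6. From constraint 6: z ≥ 6. Hence w + z ≥ 12. But constraint 4 requires w + z = 11, and 11 < 12. Contradiction.

Unsatisfiable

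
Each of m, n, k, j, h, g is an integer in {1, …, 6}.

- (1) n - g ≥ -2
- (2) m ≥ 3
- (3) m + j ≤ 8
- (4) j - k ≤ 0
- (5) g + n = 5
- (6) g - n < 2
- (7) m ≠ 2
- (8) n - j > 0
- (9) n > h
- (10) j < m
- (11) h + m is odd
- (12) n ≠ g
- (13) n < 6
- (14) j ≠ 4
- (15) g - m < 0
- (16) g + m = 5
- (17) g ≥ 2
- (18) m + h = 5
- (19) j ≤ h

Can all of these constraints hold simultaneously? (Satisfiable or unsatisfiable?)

Satisfiable

One satisfying assignment is m = 3, n = 3, k = 4, j = 2, h = 2, g = 2.
For the less obvious constraints — constraint 1: n - g = 1; constraint 3: m + j = 5; constraint 4: j - k = -2 — and the others hold by inspection.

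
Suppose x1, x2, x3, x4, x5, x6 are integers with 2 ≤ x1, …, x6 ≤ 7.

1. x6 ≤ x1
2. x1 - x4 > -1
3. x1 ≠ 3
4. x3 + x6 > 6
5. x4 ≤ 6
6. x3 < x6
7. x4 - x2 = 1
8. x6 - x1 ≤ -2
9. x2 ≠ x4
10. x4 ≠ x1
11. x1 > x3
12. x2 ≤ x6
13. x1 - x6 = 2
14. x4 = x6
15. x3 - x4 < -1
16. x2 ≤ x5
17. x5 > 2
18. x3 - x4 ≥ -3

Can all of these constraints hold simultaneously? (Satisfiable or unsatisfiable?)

Setting (x1, x2, x3, x4, x5, x6) = (7, 4, 2, 5, 7, 5) satisfies everything: constraint 2: x1 - x4 = 2; constraint 4: x3 + x6 = 7, and the others follow.

Satisfiable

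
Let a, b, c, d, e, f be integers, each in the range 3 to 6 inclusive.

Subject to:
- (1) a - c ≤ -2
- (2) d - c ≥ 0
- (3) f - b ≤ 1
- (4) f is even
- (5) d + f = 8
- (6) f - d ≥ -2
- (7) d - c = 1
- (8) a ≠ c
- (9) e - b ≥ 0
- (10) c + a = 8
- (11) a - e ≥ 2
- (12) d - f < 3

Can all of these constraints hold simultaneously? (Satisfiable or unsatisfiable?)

Unsatisfiable

Constraints 1, 2, 3, 6, 9, and 11 give b − f ≥ -1, f − d ≥ -2, d − c ≥ 0, c − a ≥ 2, a − e ≥ 2, e − b ≥ 0.
Adding all 6 inequalities: the left sides telescope to 0, and the right sides sum to (-1) + (-2) + 0 + 2 + 2 + 0 = 1. So 0 ≥ 1, which is false.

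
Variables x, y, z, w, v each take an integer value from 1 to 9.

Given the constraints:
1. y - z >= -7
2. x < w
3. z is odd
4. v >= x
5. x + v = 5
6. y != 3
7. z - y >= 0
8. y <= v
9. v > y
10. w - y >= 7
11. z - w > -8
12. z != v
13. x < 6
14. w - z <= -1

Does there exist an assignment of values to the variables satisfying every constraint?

Constraints 1, 10, and 14 give z − w ≥ 1, w − y ≥ 7, y − z ≥ -7.
Adding all 3 inequalities: the left sides telescope to 0, and the right sides sum to 1 + 7 + (-7) = 1. So 0 ≥ 1, which is false.

Unsatisfiable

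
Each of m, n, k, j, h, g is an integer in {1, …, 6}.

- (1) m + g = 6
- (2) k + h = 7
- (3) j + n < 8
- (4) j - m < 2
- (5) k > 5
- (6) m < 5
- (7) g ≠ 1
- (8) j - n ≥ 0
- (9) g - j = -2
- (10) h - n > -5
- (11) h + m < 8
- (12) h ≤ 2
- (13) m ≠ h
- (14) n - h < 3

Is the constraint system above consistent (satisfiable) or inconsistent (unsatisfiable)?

The assignment m = 4, n = 3, k = 6, j = 4, h = 1, g = 2 works:
  constraint 1 holds since m + g = 6.
  constraint 2 holds since k + h = 7.
  constraint 3 holds since j + n = 7.
The rest check out directly.

Satisfiable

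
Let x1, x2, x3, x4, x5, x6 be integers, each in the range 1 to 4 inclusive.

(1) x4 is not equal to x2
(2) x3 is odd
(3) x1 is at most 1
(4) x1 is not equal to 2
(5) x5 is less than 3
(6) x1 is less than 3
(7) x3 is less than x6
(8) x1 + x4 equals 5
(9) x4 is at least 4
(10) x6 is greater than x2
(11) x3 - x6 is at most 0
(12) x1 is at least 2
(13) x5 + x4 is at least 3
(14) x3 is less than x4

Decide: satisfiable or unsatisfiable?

Unsatisfiable

From constraint 12: x1 ≥ 2. From constraint 9: x4 ≥ 4. Hence x1 + x4 ≥ 6. But constraint 8 requires x1 + x4 = 5, and 5 < 6. Contradiction.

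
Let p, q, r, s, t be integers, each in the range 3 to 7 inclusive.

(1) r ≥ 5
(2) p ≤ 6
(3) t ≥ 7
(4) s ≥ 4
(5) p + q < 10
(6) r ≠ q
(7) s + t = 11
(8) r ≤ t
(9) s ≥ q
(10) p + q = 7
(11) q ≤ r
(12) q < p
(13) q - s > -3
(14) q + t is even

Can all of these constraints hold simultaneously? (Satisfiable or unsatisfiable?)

Satisfiable

One satisfying assignment is p = 4, q = 3, r = 7, s = 4, t = 7.
For the less obvious constraints — constraint 5: p + q = 7; constraint 7: s + t = 11; constraint 10: p + q = 7 — and the others hold by inspection.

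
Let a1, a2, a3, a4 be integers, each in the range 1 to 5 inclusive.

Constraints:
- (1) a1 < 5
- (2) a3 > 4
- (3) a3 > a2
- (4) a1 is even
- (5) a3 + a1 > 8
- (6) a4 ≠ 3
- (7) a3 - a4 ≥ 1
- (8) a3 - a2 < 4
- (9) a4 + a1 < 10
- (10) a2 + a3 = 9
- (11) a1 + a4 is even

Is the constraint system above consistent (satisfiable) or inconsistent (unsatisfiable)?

One satisfying assignment is a1 = 4, a2 = 4, a3 = 5, a4 = 4.
For the less obvious constraints — constraint 5: a3 + a1 = 9; constraint 7: a3 - a4 = 1 — and the others hold by inspection.

Satisfiable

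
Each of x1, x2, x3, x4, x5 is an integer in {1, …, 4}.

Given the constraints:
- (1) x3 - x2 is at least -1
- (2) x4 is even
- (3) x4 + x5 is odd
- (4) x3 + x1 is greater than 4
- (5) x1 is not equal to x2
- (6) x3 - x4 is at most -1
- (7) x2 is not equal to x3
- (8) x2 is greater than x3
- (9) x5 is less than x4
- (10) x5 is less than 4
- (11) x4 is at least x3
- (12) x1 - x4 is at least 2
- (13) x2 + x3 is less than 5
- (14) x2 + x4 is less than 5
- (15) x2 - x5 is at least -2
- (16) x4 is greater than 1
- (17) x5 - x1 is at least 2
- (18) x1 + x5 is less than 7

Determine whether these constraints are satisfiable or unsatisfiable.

Constraints 1, 6, 12, 15, and 17 give x2 − x5 ≥ -2, x5 − x1 ≥ 2, x1 − x4 ≥ 2, x4 − x3 ≥ 1, x3 − x2 ≥ -1.
Adding all 5 inequalities: the left sides telescope to 0, and the right sides sum to (-2) + 2 + 2 + 1 + (-1) = 2. So 0 ≥ 2, which is false.

Unsatisfiable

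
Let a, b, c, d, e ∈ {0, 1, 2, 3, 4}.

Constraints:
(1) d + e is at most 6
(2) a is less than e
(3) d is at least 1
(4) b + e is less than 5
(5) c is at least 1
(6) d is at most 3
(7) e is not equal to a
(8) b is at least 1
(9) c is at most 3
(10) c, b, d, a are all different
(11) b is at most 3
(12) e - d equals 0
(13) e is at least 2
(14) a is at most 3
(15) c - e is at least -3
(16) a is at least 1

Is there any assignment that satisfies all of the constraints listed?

Constraints 3, 5, 6, 8, 9, 11, 14, and 16 confine each of c, b, d, a to the 3 values {1, …, 3}.
Constraint 10 requires all 4 of them to be distinct, but only 3 values are available — impossible by the pigeonhole principle.

Unsatisfiable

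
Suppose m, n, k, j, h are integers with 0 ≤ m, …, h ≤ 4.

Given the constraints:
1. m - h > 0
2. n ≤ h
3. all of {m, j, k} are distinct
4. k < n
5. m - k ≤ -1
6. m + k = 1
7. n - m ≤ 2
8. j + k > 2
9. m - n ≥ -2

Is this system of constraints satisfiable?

Unsatisfiable

Constraints 1, 2, 4, and 5 give k < n, n ≤ h, h < m, m < k. Chaining: k < n ≤ h < m < k, which forces k < k — impossible.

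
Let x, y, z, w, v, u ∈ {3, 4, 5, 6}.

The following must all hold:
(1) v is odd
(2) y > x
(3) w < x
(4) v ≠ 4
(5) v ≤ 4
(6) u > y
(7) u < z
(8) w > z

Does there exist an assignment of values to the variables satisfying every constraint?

Constraints 2, 3, 6, 7, and 8 give w < x, x < y, y < u, u < z, z < w. Chaining: w < x < y < u < z < w, which forces w < w — impossible.

Unsatisfiable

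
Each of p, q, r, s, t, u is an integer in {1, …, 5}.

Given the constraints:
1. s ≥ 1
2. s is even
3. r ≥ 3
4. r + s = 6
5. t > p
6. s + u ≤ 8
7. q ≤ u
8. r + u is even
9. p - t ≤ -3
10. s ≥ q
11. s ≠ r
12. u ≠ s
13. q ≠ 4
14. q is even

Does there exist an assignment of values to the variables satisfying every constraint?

Satisfiable

Setting (p, q, r, s, t, u) = (1, 2, 4, 2, 4, 4) satisfies everything: constraint 4: r + s = 6; constraint 6: s + u = 6, and the others follow.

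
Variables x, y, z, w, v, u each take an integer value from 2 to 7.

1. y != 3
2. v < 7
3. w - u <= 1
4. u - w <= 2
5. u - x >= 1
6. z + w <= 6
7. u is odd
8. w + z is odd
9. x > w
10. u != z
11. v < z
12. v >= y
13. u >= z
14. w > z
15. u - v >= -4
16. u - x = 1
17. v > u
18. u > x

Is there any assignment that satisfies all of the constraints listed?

Constraints 9, 11, 14, 17, and 18 give x < u, u < v, v < z, z < w, w < x. Chaining: x < u < v < z < w < x, which forces x < x — impossible.

Unsatisfiable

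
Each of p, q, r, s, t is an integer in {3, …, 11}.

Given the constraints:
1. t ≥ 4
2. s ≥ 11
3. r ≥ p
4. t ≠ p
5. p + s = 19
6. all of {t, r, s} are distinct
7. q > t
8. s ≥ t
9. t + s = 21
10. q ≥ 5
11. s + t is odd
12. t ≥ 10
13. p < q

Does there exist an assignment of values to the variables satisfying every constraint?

The assignment p = 8, q = 11, r = 8, s = 11, t = 10 works:
  constraint 5 holds since p + s = 19.
  constraint 6 holds since values 10, 8, 11 are distinct.
  constraint 9 holds since t + s = 21.
The rest check out directly.

Satisfiable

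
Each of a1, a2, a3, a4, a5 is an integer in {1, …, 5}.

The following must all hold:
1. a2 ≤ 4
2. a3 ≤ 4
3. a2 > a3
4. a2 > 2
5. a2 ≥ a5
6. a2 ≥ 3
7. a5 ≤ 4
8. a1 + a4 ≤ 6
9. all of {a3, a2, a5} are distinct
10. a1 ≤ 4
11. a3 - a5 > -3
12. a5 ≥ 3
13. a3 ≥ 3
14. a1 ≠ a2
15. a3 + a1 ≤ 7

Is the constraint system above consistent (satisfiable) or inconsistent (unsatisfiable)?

Constraints 1, 2, 6, 7, 12, and 13 confine each of a3, a2, a5 to the 2 values {3, 4}.
Constraint 9 requires all 3 of them to be distinct, but only 2 values are available — impossible by the pigeonhole principle.

Unsatisfiable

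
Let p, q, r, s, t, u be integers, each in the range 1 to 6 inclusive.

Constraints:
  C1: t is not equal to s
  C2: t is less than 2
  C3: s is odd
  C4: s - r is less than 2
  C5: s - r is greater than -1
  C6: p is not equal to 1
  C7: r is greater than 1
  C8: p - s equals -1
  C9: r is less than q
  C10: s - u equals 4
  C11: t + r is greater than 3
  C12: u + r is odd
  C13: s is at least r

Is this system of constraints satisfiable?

Satisfiable

Take p = 4, q = 6, r = 4, s = 5, t = 1, u = 1. Then constraint 4: s - r = 1; constraint 5: s - r = 1, and every other listed constraint is also met.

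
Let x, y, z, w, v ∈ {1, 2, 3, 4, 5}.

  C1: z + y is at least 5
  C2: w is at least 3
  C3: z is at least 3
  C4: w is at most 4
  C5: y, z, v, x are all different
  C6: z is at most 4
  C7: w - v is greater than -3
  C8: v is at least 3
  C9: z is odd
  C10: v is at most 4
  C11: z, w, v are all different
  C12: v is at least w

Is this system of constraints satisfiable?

Constraints 2, 3, 4, 6, 8, and 10 confine each of z, w, v to the 2 values {3, 4}.
Constraint 11 requires all 3 of them to be distinct, but only 2 values are available — impossible by the pigeonhole principle.

Unsatisfiable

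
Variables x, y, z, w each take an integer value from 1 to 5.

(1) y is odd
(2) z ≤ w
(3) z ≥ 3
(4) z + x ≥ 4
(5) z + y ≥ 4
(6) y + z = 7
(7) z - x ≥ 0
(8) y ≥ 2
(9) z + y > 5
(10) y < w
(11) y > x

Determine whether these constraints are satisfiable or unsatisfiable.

Setting (x, y, z, w) = (1, 3, 4, 4) satisfies everything: constraint 4: z + x = 5; constraint 5: z + y = 7; constraint 6: y + z = 7, and the others follow.

Satisfiable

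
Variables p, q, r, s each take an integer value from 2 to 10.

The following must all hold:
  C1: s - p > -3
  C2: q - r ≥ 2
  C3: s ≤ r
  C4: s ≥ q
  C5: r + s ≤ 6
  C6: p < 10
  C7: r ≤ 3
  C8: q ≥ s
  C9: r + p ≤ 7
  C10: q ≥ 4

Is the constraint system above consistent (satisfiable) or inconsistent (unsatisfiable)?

Unsatisfiable

From constraints 4 and 10: s ≥ q and q ≥ 4, so s ≥ 4. From constraints 3 and 7: s ≤ r and r ≤ 3, so s ≤ 3. But 3 < 4, so no value of s works.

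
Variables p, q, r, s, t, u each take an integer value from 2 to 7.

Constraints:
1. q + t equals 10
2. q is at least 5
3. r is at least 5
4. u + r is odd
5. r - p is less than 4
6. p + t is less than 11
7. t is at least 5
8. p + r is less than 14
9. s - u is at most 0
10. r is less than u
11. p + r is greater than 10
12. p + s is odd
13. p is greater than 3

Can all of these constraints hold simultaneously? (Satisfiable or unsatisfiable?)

Satisfiable

Take p = 5, q = 5, r = 6, s = 6, t = 5, u = 7. Then constraint 1: q + t = 10; constraint 5: r - p = 1; constraint 6: p + t = 10, and every other listed constraint is also met.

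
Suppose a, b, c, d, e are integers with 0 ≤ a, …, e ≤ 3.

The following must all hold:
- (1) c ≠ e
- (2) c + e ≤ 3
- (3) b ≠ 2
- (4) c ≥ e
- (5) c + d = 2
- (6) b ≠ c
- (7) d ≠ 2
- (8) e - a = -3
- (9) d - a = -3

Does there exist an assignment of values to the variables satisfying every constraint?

Satisfiable

Try a = 3, b = 1, c = 2, d = 0, e = 0.
Check constraint 2: c + e = 2; constraint 5: c + d = 2; constraint 8: e - a = -3. The remaining constraints are straightforward to verify.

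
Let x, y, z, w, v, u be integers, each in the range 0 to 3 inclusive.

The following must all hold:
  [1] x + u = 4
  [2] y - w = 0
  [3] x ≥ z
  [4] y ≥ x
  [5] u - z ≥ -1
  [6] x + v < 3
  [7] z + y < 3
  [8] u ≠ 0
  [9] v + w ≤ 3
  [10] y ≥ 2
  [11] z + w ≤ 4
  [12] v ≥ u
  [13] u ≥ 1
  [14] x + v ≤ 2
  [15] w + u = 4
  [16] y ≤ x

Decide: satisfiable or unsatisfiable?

Unsatisfiable

From constraints 10 and 16: x ≥ y ≥ 2. From constraints 12 and 13: v ≥ u ≥ 1. Hence x + v ≥ 3. But constraint 14 requires x + v ≤ 2, and 2 < 3. Contradiction.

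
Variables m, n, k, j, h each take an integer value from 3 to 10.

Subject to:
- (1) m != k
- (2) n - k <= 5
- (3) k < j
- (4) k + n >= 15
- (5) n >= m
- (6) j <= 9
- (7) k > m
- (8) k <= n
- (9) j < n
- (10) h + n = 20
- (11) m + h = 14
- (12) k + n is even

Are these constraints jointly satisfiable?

Try m = 4, n = 10, k = 6, j = 8, h = 10.
Check constraint 2: n - k = 4; constraint 4: k + n = 16. The remaining constraints are straightforward to verify.

Satisfiable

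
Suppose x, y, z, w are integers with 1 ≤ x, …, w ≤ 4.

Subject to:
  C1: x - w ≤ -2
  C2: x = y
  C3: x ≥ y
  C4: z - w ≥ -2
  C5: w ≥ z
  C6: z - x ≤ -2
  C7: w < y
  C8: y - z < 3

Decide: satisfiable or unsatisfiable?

Constraints 1, 4, and 6 give z − w ≥ -2, w − x ≥ 2, x − z ≥ 2.
Adding all 3 inequalities: the left sides telescope to 0, and the right sides sum to (-2) + 2 + 2 = 2. So 0 ≥ 2, which is false.

Unsatisfiable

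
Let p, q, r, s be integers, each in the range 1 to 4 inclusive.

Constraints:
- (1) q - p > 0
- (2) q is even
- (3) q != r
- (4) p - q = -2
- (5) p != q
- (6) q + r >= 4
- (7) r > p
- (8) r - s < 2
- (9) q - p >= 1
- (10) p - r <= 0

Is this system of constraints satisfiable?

Try p = 2, q = 4, r = 3, s = 4.
Check constraint 1: q - p = 2; constraint 4: p - q = -2. The remaining constraints are straightforward to verify.

Satisfiable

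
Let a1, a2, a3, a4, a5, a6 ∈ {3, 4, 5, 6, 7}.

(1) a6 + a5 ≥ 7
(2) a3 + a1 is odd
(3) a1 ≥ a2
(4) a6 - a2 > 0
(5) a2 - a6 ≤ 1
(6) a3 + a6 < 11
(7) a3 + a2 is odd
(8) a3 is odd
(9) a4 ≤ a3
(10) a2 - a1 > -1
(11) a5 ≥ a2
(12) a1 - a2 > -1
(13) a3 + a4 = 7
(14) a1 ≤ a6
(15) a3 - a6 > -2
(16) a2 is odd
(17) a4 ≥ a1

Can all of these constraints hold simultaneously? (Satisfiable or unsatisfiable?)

Constraint 8 makes a3 odd and constraint 16 makes a2 odd, so a3 + a2 must be even. Constraint 7 says a3 + a2 is odd — contradiction.

Unsatisfiable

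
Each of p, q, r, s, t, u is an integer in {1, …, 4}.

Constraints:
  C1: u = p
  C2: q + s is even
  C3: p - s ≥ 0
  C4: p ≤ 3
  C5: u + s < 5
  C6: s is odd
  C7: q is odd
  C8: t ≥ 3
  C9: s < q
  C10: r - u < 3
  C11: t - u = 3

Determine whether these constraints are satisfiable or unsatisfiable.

One satisfying assignment is p = 1, q = 3, r = 1, s = 1, t = 4, u = 1.
For the less obvious constraints — constraint 3: p - s = 0; constraint 5: u + s = 2 — and the others hold by inspection.

Satisfiable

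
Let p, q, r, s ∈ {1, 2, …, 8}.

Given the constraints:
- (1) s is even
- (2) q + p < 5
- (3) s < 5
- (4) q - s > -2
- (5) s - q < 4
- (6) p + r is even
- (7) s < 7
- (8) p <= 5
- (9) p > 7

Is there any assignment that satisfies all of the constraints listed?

From constraint 9: p ≥ 8. From constraint 8: p ≤ 5. But 5 < 8, so no value of p works.

Unsatisfiable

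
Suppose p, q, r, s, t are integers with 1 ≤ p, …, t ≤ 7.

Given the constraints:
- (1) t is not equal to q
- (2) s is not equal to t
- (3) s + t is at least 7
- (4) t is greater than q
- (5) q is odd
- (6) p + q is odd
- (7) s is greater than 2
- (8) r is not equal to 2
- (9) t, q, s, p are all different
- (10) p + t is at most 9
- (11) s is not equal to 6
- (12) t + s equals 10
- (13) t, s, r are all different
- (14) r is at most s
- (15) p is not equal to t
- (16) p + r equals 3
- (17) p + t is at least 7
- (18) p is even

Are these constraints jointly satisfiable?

Setting (p, q, r, s, t) = (2, 5, 1, 4, 6) satisfies everything: constraint 3: s + t = 10; constraint 10: p + t = 8; constraint 12: t + s = 10, and the others follow.

Satisfiable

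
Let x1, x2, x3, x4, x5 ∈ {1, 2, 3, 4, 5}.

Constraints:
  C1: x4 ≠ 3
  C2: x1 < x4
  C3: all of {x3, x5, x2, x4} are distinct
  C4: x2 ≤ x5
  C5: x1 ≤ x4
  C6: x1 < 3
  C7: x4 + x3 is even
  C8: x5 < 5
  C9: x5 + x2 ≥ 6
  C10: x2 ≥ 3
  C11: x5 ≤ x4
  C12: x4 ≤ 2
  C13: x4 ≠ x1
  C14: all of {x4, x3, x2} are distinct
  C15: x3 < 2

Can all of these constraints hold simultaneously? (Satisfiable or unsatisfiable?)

From constraints 4 and 10: x5 ≥ x2 and x2 ≥ 3, so x5 ≥ 3. From constraints 11 and 12: x5 ≤ x4 and x4 ≤ 2, so x5 ≤ 2. But 2 < 3, so no value of x5 works.

Unsatisfiable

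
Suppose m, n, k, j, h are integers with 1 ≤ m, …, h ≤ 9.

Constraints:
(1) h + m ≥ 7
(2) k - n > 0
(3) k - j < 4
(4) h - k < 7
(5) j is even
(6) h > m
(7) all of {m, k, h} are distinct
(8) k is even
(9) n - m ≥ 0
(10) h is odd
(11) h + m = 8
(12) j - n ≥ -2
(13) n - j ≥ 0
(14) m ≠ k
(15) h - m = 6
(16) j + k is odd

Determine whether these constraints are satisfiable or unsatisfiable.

Constraint 5 makes j even and constraint 8 makes k even, so j + k must be even. Constraint 16 says j + k is odd — contradiction.

Unsatisfiable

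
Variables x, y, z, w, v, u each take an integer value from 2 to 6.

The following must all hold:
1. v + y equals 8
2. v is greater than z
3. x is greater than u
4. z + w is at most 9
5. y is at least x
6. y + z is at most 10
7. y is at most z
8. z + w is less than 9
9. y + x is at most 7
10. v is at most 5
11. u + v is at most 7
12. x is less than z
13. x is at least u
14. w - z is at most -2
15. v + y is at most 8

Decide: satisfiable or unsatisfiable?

One satisfying assignment is x = 3, y = 3, z = 4, w = 2, v = 5, u = 2.
For the less obvious constraints — constraint 1: v + y = 8; constraint 4: z + w = 6 — and the others hold by inspection.

Satisfiable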